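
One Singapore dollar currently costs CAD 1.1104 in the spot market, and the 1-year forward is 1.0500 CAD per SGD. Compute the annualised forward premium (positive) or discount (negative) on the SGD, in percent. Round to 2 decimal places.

-5.44%

T = 1 year.
SGD trades forward at -5.43948% vs spot over the period.
Per annum: -0.0543948 / 1 = -0.054395 = -5.44%.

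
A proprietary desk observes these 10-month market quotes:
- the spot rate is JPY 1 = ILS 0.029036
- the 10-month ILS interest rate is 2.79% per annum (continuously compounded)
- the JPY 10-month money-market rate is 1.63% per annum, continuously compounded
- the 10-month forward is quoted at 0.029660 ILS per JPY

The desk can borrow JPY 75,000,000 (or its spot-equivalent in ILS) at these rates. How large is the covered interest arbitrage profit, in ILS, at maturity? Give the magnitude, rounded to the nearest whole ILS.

T = 10/12 years.
Invest the JPY and cover forward: 75,000,000 × 1.013676006 × 0.029660 = ILS 2,254,922.28.
Convert at spot and invest in ILS: 75,000,000 × 0.029036 × 1.023522388 = ILS 2,228,924.70.
The quoted forward overvalues JPY, so borrow ILS, buy JPY at spot, deposit the JPY at 1.63%, and sell the proceeds forward at 0.029660.
Profit = 2,254,922.28 − 2,228,924.70 = ILS 25,998.

ILS 25,998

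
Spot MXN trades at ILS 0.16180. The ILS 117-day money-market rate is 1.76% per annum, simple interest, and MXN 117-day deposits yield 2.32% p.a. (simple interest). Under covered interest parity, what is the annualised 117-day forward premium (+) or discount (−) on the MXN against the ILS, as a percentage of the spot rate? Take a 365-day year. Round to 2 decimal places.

T = 117/365 years.
CIP forward (ILS per MXN) = 0.1618 × 1.0056416/1.0074367 = 0.16151170.
(F − S)/S ÷ T = (0.16151170 − 0.1618)/0.1618/(117/365) = -0.005559 → -0.56%.

-0.56%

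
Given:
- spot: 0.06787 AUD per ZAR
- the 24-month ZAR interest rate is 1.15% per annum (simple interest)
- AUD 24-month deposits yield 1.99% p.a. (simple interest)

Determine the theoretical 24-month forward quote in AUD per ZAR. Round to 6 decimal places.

T = 2 years.
AUD growth factor: 1 + 0.0199×2 = 1.039800.
ZAR growth factor: 1 + 0.0115×2 = 1.023000.
So F = 0.06787 × 1.039800 / 1.023000 = 0.06898458 (AUD/ZAR).

0.068985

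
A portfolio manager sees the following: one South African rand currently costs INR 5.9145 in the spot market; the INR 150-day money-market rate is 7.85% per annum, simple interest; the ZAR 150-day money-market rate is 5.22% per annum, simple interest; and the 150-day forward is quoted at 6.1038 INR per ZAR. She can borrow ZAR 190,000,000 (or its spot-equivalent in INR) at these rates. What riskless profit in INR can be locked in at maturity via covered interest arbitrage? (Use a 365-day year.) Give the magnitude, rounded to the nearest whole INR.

INR 24,592,776

T = 150/365 years.
Route A — deposit ZAR, sell forward: 190,000,000 × 1.021452054795 × 6.1038 = INR 1,184,600,419.89.
Route B — convert at spot, deposit INR: 190,000,000 × 5.9145 × 1.032260273973 = INR 1,160,007,644.18.
The quoted forward overvalues ZAR, so borrow INR, buy ZAR at spot, deposit the ZAR at 5.22%, and sell the proceeds forward at 6.1038.
Profit = 1,184,600,419.89 − 1,160,007,644.18 = INR 24,592,776.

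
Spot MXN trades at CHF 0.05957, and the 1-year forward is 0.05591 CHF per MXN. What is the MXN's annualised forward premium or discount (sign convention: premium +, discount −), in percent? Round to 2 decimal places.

-6.14%

T = 1 year.
MXN trades forward at -6.14403% vs spot over the period.
Annualise by dividing by T: -0.0614403 / 1 = -0.061440 → -6.14%.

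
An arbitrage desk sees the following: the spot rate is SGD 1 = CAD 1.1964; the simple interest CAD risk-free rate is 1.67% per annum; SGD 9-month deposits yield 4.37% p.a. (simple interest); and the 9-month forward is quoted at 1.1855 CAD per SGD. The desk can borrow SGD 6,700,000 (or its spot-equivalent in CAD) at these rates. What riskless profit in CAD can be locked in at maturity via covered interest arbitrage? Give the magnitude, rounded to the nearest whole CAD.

T = 9/12 years.
Invest the SGD and cover forward: 6,700,000 × 1.032775 × 1.1855 = CAD 8,203,176.91.
Convert at spot and invest in CAD: 6,700,000 × 1.1964 × 1.012525 = CAD 8,116,278.90.
The quoted forward overvalues SGD, so borrow CAD, buy SGD at spot, deposit the SGD at 4.37%, and sell the proceeds forward at 1.1855.
Arbitrage profit = |8,203,176.91 − 8,116,278.90| = CAD 86,898.

CAD 86,898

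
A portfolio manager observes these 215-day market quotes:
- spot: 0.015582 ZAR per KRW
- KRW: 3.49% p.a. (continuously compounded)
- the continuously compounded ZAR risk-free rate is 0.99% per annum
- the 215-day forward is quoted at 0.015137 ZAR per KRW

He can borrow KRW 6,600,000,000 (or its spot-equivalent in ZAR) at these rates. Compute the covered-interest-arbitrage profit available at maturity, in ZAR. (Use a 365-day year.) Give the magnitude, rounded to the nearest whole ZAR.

ZAR 1,463,431

T = 215/365 years.
Invest the KRW and cover forward: 6,600,000,000 × 1.0207702958 × 0.015137 = ZAR 101,979,239.79.
Convert at spot and invest in ZAR: 6,600,000,000 × 0.015582 × 1.00584854319 = ZAR 103,442,671.20.
The quoted forward undervalues KRW, so borrow KRW, convert to ZAR at spot, deposit the ZAR at 0.99%, and buy KRW forward at 0.015137 to cover the loan.
Profit = 103,442,671.20 − 101,979,239.79 = ZAR 1,463,431.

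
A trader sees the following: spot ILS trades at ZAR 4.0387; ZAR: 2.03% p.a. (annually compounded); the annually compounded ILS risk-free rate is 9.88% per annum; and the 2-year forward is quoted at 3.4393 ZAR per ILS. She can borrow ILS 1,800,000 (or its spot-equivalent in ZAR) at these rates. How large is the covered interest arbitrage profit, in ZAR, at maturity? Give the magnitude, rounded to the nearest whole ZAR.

T = 2 years.
Route A — deposit ILS, sell forward: 1,800,000 × 1.20736144 × 3.4393 = ZAR 7,474,460.76.
Route B — convert at spot, deposit ZAR: 1,800,000 × 4.0387 × 1.04101209 = ZAR 7,567,803.95.
The quoted forward undervalues ILS, so borrow ILS, convert to ZAR at spot, deposit the ZAR at 2.03%, and buy ILS forward at 3.4393 to cover the loan.
Profit = 7,567,803.95 − 7,474,460.76 = ZAR 93,343.

ZAR 93,343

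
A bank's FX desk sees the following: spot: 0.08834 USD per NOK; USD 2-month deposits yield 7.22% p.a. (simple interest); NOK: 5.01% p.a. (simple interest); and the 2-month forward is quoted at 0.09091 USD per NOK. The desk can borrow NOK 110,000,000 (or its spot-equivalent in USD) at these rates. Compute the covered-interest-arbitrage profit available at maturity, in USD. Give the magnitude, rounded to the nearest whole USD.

T = 2/12 years.
Keep in NOK, deliver into the forward: 110,000,000·1.008350·0.09091 = USD 10,083,600.84.
Swap to USD now, deposit: 110,000,000·0.08834·1.0120333333 = USD 9,834,332.71.
The quoted forward overvalues NOK, so borrow USD, buy NOK at spot, deposit the NOK at 5.01%, and sell the proceeds forward at 0.09091.
Arbitrage profit = |10,083,600.84 − 9,834,332.71| = USD 249,268.

USD 249,268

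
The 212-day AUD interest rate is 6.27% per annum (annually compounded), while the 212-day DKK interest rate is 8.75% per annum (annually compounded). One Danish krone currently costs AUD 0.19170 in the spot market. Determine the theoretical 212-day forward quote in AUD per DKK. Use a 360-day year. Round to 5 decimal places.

T = 212/360 years.
AUD growth factor: (1 + 0.0627)^(212/360) = 1.036461.
DKK accumulates by (1 + 0.0875)^(212/360) = 1.0506372.
Forward (AUD per DKK) = 0.1917 × 1.036461 / 1.0506372 = 0.1891134.

0.18911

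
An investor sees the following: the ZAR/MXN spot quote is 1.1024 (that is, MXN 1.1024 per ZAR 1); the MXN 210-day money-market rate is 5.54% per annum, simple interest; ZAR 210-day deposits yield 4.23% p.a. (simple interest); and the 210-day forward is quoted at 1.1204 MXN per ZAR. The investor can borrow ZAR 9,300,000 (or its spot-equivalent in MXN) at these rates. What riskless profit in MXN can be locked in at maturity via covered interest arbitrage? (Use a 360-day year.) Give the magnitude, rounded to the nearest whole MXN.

MXN 93,186

T = 210/360 years.
Keep in ZAR, deliver into the forward: 9,300,000·1.024675·1.1204 = MXN 10,676,826.59.
Swap to MXN now, deposit: 9,300,000·1.1024·1.0323166667 = MXN 10,583,640.81.
The quoted forward overvalues ZAR, so borrow MXN, buy ZAR at spot, deposit the ZAR at 4.23%, and sell the proceeds forward at 1.1204.
The gap between the two covered legs is MXN 93,186.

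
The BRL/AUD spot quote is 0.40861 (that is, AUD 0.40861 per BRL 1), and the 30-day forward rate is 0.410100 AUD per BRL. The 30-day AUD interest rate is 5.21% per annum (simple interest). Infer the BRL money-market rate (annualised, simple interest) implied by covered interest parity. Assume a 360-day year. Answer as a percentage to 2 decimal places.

T = 30/360 years.
CIP gives F = S · g_AUD/g_BRL, so g_AUD/g_BRL = 0.4101/0.40861 = 1.0036465.
AUD growth factor: 1 + 0.0521×30/360 = 1.0043417.
That pins the BRL growth at 1.0006927.
r = (1.0006927 − 1)/(30/360) = 0.008312 → 0.83%.

0.83%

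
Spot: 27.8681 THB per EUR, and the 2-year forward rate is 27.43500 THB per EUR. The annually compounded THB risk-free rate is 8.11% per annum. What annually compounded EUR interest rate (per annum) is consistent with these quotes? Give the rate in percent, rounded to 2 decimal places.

T = 2 years.
F/S = 27.435/27.8681 = 0.9844589 = (growth of THB) / (growth of EUR).
THB growth factor: (1 + 0.0811)^2 = 1.1687772.
That pins the EUR growth at 1.187228.
r = 1.187228^(1/2) − 1 = 0.089600 → 8.96%.

8.96%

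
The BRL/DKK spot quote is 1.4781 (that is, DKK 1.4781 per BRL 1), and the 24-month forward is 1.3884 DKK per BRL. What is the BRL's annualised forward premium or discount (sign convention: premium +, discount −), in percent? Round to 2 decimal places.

T = 2 years.
(F − S)/S = (1.3884 − 1.4781)/1.4781 = -0.0606860.
Per annum: -0.0606860 / 2 = -0.030343 = -3.03%.

-3.03%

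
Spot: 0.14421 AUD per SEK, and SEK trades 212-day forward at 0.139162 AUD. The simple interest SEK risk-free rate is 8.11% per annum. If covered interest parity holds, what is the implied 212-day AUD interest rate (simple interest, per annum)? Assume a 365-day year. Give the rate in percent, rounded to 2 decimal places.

T = 212/365 years.
CIP gives F = S · g_AUD/g_SEK, so g_AUD/g_SEK = 0.139162/0.14421 = 0.9649955.
The SEK side grows by 1 + 0.0811×212/365 = 1.0471047.
So the AUD growth factor = 1.0104513.
(1.0104513 − 1)/T = 0.017994, i.e. 1.80%.

1.80%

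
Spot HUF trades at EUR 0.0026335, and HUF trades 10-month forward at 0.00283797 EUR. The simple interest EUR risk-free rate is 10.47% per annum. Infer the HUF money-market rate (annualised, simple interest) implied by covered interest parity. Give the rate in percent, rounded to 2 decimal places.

T = 10/12 years.
By CIP, F/S equals the EUR-to-HUF growth ratio: 0.00283797/0.0026335 = 1.0776419.
EUR growth factor: 1 + 0.1047×10/12 = 1.087250.
Hence g_HUF = 1.0089159.
(1.0089159 − 1)/T = 0.010699, i.e. 1.07%.

1.07%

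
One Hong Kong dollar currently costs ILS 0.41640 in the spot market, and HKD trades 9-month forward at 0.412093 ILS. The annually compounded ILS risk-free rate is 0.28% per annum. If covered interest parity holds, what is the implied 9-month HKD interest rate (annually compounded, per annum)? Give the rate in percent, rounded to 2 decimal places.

1.68%

T = 9/12 years.
F/S = 0.412093/0.4164 = 0.9896566 = (growth of ILS) / (growth of HKD).
The ILS side grows by (1 + 0.0028)^(9/12) = 1.0020993.
So the HKD growth factor = 1.0125727.
Annualise: 1.0125727^(12/9) − 1 = 0.016799 = 1.68%.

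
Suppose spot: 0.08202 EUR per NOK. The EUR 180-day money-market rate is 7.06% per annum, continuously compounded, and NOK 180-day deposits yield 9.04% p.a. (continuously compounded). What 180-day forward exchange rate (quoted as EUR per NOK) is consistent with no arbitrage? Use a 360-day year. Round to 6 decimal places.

T = 180/360 years.
EUR accumulates by e^(0.0706×180/360) = 1.0359304.
NOK growth factor: e^(0.0904×180/360) = 1.0462371.
CIP: F = S · (grow EUR)/(grow NOK) = 0.08202 × 1.0359304/1.0462371 = 0.08121200 EUR per NOK.

0.081212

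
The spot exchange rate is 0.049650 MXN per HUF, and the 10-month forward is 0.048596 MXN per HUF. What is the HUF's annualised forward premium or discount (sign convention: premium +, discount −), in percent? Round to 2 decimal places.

T = 10/12 years.
(F − S)/S = (0.048596 − 0.04965)/0.04965 = -0.0212286.
Per annum: -0.0212286 / (10/12) = -0.025474 = -2.55%.

-2.55%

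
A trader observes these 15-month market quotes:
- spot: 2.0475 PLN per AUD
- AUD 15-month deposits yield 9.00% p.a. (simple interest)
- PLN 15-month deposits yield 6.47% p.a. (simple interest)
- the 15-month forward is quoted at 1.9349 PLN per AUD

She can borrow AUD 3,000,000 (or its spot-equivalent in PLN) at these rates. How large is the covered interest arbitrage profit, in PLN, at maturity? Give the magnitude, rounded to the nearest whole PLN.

T = 15/12 years.
Route A — deposit AUD, sell forward: 3,000,000 × 1.112500 × 1.9349 = PLN 6,457,728.75.
Route B — convert at spot, deposit PLN: 3,000,000 × 2.0475 × 1.080875 = PLN 6,639,274.69.
The quoted forward undervalues AUD, so borrow AUD, convert to PLN at spot, deposit the PLN at 6.47%, and buy AUD forward at 1.9349 to cover the loan.
Arbitrage profit = |6,457,728.75 − 6,639,274.69| = PLN 181,546.

PLN 181,546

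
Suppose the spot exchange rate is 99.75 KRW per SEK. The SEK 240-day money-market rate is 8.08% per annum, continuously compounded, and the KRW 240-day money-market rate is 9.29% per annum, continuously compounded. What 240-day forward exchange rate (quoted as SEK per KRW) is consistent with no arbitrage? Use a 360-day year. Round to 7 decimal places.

T = 240/360 years.
KRW growth factor: e^(0.0929×240/360) = 1.0638914.
SEK accumulates by e^(0.0808×240/360) = 1.0553439.
Forward (KRW per SEK) = 99.75 × 1.0638914 / 1.0553439 = 100.5579.
Quoted the other way: 1/100.5579 = 0.0099445 SEK per KRW.

0.0099445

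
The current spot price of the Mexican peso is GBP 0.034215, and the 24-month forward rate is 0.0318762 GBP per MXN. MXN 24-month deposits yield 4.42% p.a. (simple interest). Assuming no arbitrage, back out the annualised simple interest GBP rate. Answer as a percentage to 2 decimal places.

T = 2 years.
CIP gives F = S · g_GBP/g_MXN, so g_GBP/g_MXN = 0.0318762/0.034215 = 0.9316440.
The MXN side grows by 1 + 0.0442×2 = 1.088400.
Hence g_GBP = 1.0140013.
(1.0140013 − 1)/T = 0.007001, i.e. 0.70%.

0.70%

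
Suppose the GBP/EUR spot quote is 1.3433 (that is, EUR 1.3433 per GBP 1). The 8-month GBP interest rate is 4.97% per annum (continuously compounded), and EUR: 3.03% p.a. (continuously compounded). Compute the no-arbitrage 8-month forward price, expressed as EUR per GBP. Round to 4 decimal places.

1.3260

T = 8/12 years.
EUR growth factor: e^(0.0303×8/12) = 1.0204054.
GBP growth factor: e^(0.0497×8/12) = 1.0336884.
So F = 1.3433 × 1.0204054 / 1.0336884 = 1.326038 (EUR/GBP).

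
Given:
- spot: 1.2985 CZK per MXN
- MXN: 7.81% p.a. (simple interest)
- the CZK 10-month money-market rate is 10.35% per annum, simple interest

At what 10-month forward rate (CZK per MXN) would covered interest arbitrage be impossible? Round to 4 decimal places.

T = 10/12 years.
Growth of 1 CZK over T: 1 + 0.1035×10/12 = 1.086250.
Growth of 1 MXN over T: 1 + 0.0781×10/12 = 1.0650833.
So F = 1.2985 × 1.086250 / 1.0650833 = 1.324305 (CZK/MXN).

1.3243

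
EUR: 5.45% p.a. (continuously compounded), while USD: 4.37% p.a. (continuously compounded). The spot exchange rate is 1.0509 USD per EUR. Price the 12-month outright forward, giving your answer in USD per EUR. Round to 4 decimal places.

1.0396

T = 1 year.
USD accumulates by e^(0.0437×1) = 1.0446689.
EUR accumulates by e^(0.0545×1) = 1.0560125.
CIP: F = S · (grow USD)/(grow EUR) = 1.0509 × 1.0446689/1.0560125 = 1.039611 USD per EUR.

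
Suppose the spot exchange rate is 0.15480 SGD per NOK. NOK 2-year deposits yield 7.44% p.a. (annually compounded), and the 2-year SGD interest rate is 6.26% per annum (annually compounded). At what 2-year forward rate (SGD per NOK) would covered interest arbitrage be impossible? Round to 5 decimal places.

0.15142

T = 2 years.
Growth of 1 SGD over T: (1 + 0.0626)^2 = 1.1291188.
NOK accumulates by (1 + 0.0744)^2 = 1.1543354.
Forward (SGD per NOK) = 0.1548 × 1.1291188 / 1.1543354 = 0.1514184.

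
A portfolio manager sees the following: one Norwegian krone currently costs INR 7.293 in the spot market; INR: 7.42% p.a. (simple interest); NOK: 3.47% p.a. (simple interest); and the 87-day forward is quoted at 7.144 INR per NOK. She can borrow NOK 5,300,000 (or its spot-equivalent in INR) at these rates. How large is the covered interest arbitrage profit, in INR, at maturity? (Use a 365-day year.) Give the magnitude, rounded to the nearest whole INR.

T = 87/365 years.
Keep in NOK, deliver into the forward: 5,300,000·1.0082709589·7.144 = INR 38,176,364.97.
Swap to INR now, deposit: 5,300,000·7.293·1.0176860274 = INR 39,336,516.25.
The quoted forward undervalues NOK, so borrow NOK, convert to INR at spot, deposit the INR at 7.42%, and buy NOK forward at 7.144 to cover the loan.
The gap between the two covered legs is INR 1,160,151.

INR 1,160,151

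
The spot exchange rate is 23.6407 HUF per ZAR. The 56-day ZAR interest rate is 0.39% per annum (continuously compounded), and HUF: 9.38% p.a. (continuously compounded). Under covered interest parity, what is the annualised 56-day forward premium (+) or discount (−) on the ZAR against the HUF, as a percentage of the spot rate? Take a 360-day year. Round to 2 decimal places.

T = 56/360 years.
F = S · g_HUF/g_ZAR = 23.6407 × 1.0146981/1.0006069 = 23.9736238.
(F − S)/S ÷ T = (23.9736238 − 23.6407)/23.6407/(56/360) = 0.090531 → 9.05%.

+9.05%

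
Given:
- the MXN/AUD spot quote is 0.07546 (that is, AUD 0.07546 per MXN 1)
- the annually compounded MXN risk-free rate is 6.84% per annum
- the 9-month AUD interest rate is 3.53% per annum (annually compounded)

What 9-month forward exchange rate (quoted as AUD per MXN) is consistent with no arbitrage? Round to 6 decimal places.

T = 9/12 years.
Growth of 1 AUD over T: (1 + 0.0353)^(9/12) = 1.0263599.
Growth of 1 MXN over T: (1 + 0.0684)^(9/12) = 1.0508734.
CIP: F = S · (grow AUD)/(grow MXN) = 0.07546 × 1.0263599/1.0508734 = 0.07369976 AUD per MXN.

0.073700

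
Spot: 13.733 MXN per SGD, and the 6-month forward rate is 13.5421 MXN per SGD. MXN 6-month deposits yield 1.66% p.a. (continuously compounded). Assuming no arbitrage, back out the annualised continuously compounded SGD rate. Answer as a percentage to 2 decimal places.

T = 6/12 years.
By CIP, F/S equals the MXN-to-SGD growth ratio: 13.5421/13.733 = 0.9860992.
The MXN side grows by e^(0.0166×6/12) = 1.0083345.
Hence g_SGD = 1.0225487.
Take logs: ln 1.0225487 / (6/12) = 0.044596, so 4.46%.

4.46%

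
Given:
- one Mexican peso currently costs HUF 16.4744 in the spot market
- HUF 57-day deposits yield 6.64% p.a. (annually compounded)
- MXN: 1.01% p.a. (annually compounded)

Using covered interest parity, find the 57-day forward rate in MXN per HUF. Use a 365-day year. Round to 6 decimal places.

0.060188

T = 57/365 years.
Growth of 1 HUF over T: (1 + 0.0664)^(57/365) = 1.0100901.
MXN growth factor: (1 + 0.0101)^(57/365) = 1.0015706.
Forward (HUF per MXN) = 16.4744 × 1.0100901 / 1.0015706 = 16.61453.
Quoted the other way: 1/16.61453 = 0.060188 MXN per HUF.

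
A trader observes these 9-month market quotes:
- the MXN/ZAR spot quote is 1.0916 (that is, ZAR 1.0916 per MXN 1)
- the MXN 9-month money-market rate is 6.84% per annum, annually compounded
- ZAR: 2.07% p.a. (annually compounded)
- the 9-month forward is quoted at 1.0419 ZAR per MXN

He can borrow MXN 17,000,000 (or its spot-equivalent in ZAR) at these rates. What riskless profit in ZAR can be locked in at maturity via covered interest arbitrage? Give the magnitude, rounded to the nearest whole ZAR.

T = 9/12 years.
Invest the MXN and cover forward: 17,000,000 × 1.050873425 × 1.0419 = ZAR 18,613,385.37.
Convert at spot and invest in ZAR: 17,000,000 × 1.0916 × 1.0154851716 = ZAR 18,844,561.43.
The quoted forward undervalues MXN, so borrow MXN, convert to ZAR at spot, deposit the ZAR at 2.07%, and buy MXN forward at 1.0419 to cover the loan.
Profit = 18,844,561.43 − 18,613,385.37 = ZAR 231,176.

ZAR 231,176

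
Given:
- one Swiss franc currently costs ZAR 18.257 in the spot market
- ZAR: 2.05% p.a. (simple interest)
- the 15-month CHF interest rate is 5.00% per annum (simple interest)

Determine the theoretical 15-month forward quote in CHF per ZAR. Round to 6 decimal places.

T = 15/12 years.
Growth of 1 ZAR over T: 1 + 0.0205×15/12 = 1.025625.
CHF accumulates by 1 + 0.0500×15/12 = 1.062500.
So F = 18.257 × 1.025625 / 1.062500 = 17.62337 (ZAR/CHF).
Quoted the other way: 1/17.62337 = 0.056743 CHF per ZAR.

0.056743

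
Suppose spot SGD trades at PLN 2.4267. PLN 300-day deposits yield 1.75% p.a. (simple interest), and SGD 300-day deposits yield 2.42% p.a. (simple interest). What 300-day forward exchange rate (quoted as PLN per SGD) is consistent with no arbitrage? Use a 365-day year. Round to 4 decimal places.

2.4136

T = 300/365 years.
PLN growth factor: 1 + 0.0175×300/365 = 1.0143836.
SGD accumulates by 1 + 0.0242×300/365 = 1.0198904.
So F = 2.4267 × 1.0143836 / 1.0198904 = 2.413597 (PLN/SGD).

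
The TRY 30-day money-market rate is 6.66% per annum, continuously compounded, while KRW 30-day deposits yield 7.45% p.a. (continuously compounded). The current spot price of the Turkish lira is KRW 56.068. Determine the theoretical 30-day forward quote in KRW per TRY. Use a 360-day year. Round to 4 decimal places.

T = 30/360 years.
KRW growth factor: e^(0.0745×30/360) = 1.00622764.
Growth of 1 TRY over T: e^(0.0666×30/360) = 1.00556543.
CIP: F = S · (grow KRW)/(grow TRY) = 56.068 × 1.00622764/1.00556543 = 56.104923 KRW per TRY.

56.1049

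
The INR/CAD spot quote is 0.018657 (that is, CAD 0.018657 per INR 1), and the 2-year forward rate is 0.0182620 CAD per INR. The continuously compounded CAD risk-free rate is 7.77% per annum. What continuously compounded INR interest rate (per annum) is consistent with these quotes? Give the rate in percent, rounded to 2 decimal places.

T = 2 years.
By CIP, F/S equals the CAD-to-INR growth ratio: 0.018262/0.018657 = 0.9788283.
The CAD side grows by e^(0.0777×2) = 1.1681251.
Hence g_INR = 1.1933912.
r = ln(1.1933912)/2 = 0.088400 → 8.84%.

8.84%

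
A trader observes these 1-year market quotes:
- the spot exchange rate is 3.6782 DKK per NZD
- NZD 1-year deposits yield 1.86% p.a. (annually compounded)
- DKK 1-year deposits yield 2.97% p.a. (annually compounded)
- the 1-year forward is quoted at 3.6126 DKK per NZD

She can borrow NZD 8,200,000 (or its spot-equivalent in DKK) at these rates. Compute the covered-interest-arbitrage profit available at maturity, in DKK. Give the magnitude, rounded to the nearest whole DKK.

T = 1 year.
Route A — deposit NZD, sell forward: 8,200,000 × 1.018600 × 3.6126 = DKK 30,174,313.75.
Route B — convert at spot, deposit DKK: 8,200,000 × 3.6782 × 1.029700 = DKK 31,057,028.83.
The quoted forward undervalues NZD, so borrow NZD, convert to DKK at spot, deposit the DKK at 2.97%, and buy NZD forward at 3.6126 to cover the loan.
Profit = 31,057,028.83 − 30,174,313.75 = DKK 882,715.

DKK 882,715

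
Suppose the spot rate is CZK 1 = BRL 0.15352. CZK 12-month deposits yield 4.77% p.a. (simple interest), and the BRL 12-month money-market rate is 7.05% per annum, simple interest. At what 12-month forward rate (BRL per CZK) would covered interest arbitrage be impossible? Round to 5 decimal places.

0.15686

T = 1 year.
BRL growth factor: 1 + 0.0705×1 = 1.070500.
Growth of 1 CZK over T: 1 + 0.0477×1 = 1.047700.
CIP: F = S · (grow BRL)/(grow CZK) = 0.15352 × 1.070500/1.047700 = 0.1568609 BRL per CZK.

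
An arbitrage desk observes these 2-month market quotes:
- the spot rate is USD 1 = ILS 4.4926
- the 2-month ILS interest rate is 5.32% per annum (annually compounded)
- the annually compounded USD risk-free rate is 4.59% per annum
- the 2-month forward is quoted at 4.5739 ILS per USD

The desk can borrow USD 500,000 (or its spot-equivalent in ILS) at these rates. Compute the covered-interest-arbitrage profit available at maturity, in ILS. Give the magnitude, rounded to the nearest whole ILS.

ILS 38,330

T = 2/12 years.
Route A — deposit USD, sell forward: 500,000 × 1.007507669 × 4.5739 = ILS 2,304,119.66.
Route B — convert at spot, deposit ILS: 500,000 × 4.4926 × 1.008676281 = ILS 2,265,789.53.
The quoted forward overvalues USD, so borrow ILS, buy USD at spot, deposit the USD at 4.59%, and sell the proceeds forward at 4.5739.
The gap between the two covered legs is ILS 38,330.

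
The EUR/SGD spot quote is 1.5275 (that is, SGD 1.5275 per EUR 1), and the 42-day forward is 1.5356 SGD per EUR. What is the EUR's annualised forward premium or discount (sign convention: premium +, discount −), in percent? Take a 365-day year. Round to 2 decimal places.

+4.61%

T = 42/365 years.
EUR trades forward at +0.53028% vs spot over the period.
Annualise by dividing by T: 0.0053028 / (42/365) = 0.046084 → 4.61%.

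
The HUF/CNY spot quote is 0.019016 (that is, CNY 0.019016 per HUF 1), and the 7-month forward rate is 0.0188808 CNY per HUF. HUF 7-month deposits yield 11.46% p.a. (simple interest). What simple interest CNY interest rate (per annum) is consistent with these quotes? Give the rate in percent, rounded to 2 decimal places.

10.16%

T = 7/12 years.
F/S = 0.0188808/0.019016 = 0.9928902 = (growth of CNY) / (growth of HUF).
The HUF side grows by 1 + 0.1146×7/12 = 1.066850.
So the CNY growth factor = 1.0592649.
r = (1.0592649 − 1)/(7/12) = 0.101597 → 10.16%.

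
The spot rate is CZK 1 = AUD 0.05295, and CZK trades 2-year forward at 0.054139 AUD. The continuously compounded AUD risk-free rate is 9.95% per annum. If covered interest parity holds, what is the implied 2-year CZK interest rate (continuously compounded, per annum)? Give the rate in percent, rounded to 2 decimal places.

T = 2 years.
By CIP, F/S equals the AUD-to-CZK growth ratio: 0.054139/0.05295 = 1.0224551.
AUD growth factor: e^(0.0995×2) = 1.220182.
So the CZK growth factor = 1.1933844.
Take logs: ln 1.1933844 / 2 = 0.088397, so 8.84%.

8.84%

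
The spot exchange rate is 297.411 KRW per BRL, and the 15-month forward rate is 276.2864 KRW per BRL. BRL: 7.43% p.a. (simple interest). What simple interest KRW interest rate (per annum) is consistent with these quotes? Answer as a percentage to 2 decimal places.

T = 15/12 years.
F/S = 276.2864/297.411 = 0.9289717 = (growth of KRW) / (growth of BRL).
BRL growth factor: 1 + 0.0743×15/12 = 1.092875.
So the KRW growth factor = 1.0152499.
(1.0152499 − 1)/T = 0.012200, i.e. 1.22%.

1.22%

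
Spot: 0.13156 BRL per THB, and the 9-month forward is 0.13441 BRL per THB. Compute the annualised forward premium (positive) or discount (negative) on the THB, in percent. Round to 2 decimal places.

T = 9/12 years.
(F − S)/S = (0.13441 − 0.13156)/0.13156 = 0.0216631.
Annualise by dividing by T: 0.0216631 / (9/12) = 0.028884 → 2.89%.

+2.89%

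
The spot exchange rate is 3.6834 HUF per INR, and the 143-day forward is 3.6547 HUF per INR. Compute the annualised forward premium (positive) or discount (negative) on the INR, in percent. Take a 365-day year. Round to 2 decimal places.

T = 143/365 years.
(F − S)/S = (3.6547 − 3.6834)/3.6834 = -0.0077917.
×(1/T) gives -1.99% p.a.

-1.99%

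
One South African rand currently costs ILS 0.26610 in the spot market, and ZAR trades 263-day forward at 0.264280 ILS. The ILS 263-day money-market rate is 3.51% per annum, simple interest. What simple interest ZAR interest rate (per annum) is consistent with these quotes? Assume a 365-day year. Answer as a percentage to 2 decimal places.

4.49%

T = 263/365 years.
F/S = 0.26428/0.2661 = 0.9931605 = (growth of ILS) / (growth of ZAR).
ILS growth factor: 1 + 0.0351×263/365 = 1.0252912.
So the ZAR growth factor = 1.032352.
(1.032352 − 1)/T = 0.044899, i.e. 4.49%.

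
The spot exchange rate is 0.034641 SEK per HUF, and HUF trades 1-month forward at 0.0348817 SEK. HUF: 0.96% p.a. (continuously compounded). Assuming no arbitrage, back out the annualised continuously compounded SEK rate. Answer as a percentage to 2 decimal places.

T = 1/12 years.
By CIP, F/S equals the SEK-to-HUF growth ratio: 0.0348817/0.034641 = 1.0069484.
The HUF side grows by e^(0.0096×1/12) = 1.0008003.
Hence g_SEK = 1.0077543.
r = ln(1.0077543)/(1/12) = 0.092693 → 9.27%.

9.27%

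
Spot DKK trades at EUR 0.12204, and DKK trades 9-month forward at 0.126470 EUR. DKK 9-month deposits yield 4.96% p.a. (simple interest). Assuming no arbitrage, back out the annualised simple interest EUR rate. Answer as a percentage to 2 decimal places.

9.98%

T = 9/12 years.
By CIP, F/S equals the EUR-to-DKK growth ratio: 0.12647/0.12204 = 1.0362996.
DKK growth factor: 1 + 0.0496×9/12 = 1.037200.
Hence g_EUR = 1.0748499.
r = (1.0748499 − 1)/(9/12) = 0.099800 → 9.98%.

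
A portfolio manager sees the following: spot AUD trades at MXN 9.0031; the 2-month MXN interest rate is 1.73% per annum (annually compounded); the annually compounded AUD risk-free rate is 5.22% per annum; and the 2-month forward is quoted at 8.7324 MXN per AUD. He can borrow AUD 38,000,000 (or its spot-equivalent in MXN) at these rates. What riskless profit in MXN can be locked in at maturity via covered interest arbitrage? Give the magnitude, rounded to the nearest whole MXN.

MXN 8,439,931

T = 2/12 years.
Invest the AUD and cover forward: 38,000,000 × 1.00851659666 × 8.7324 = MXN 334,657,272.49.
Convert at spot and invest in MXN: 38,000,000 × 9.0031 × 1.00286276638 = MXN 343,097,203.34.
The quoted forward undervalues AUD, so borrow AUD, convert to MXN at spot, deposit the MXN at 1.73%, and buy AUD forward at 8.7324 to cover the loan.
The gap between the two covered legs is MXN 8,439,931.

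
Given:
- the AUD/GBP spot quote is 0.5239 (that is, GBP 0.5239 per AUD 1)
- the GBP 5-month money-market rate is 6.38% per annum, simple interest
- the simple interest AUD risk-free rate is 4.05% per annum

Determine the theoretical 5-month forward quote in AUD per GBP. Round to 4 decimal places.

T = 5/12 years.
Growth of 1 GBP over T: 1 + 0.0638×5/12 = 1.0265833.
AUD accumulates by 1 + 0.0405×5/12 = 1.016875.
So F = 0.5239 × 1.0265833 / 1.016875 = 0.5289018 (GBP/AUD).
Invert for AUD per GBP: 1 / 0.5289018 = 1.8907.

1.8907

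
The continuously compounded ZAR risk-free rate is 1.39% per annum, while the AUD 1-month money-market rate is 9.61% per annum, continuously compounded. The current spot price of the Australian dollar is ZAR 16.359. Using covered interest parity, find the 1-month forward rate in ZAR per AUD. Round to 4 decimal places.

16.2473

T = 1/12 years.
ZAR accumulates by e^(0.0139×1/12) = 1.001159.
Growth of 1 AUD over T: e^(0.0961×1/12) = 1.00804049.
Forward (ZAR per AUD) = 16.359 × 1.001159 / 1.00804049 = 16.247324.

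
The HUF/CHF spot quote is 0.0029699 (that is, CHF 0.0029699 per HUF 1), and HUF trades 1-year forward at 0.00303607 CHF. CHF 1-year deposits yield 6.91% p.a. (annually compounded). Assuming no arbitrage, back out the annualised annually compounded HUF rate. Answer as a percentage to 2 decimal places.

4.58%

T = 1 year.
By CIP, F/S equals the CHF-to-HUF growth ratio: 0.00303607/0.0029699 = 1.0222802.
CHF growth factor: (1 + 0.0691)^1 = 1.069100.
Hence g_HUF = 1.0457994.
Annualise: 1.0457994^(1/1) − 1 = 0.045799 = 4.58%.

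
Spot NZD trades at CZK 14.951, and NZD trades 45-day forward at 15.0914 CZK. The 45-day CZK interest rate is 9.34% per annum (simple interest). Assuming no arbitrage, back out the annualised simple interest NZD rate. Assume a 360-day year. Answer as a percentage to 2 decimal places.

T = 45/360 years.
By CIP, F/S equals the CZK-to-NZD growth ratio: 15.0914/14.951 = 1.0093907.
CZK growth factor: 1 + 0.0934×45/360 = 1.011675.
So the NZD growth factor = 1.002263.
(1.002263 − 1)/T = 0.018104, i.e. 1.81%.

1.81%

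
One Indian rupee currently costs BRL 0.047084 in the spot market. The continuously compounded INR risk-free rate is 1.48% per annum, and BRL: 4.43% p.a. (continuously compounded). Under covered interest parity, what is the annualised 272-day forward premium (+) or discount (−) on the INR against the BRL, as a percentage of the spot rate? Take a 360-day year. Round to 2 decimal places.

+2.98%

T = 272/360 years.
CIP forward (BRL per INR) = 0.047084 × 1.0340376/1.011245 = 0.048145233.
(F − S)/S ÷ T = (0.048145233 − 0.047084)/0.047084/(272/360) = 0.029831 → 2.98%.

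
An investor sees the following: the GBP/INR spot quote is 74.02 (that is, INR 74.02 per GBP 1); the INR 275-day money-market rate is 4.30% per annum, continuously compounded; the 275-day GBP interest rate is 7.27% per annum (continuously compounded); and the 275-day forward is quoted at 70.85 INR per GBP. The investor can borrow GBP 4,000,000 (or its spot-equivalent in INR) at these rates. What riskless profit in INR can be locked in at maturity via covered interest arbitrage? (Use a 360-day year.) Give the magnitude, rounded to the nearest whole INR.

INR 6,383,134

T = 275/360 years.
Keep in GBP, deliver into the forward: 4,000,000·1.05710572149·70.85 = INR 299,583,761.47.
Swap to INR now, deposit: 4,000,000·74.02·1.03339264775 = INR 305,966,895.15.
The quoted forward undervalues GBP, so borrow GBP, convert to INR at spot, deposit the INR at 4.30%, and buy GBP forward at 70.85 to cover the loan.
Arbitrage profit = |299,583,761.47 − 305,966,895.15| = INR 6,383,134.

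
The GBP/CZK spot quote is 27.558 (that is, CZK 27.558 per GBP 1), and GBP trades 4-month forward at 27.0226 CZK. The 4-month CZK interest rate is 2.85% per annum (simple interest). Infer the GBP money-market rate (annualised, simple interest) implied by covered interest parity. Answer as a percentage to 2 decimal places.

T = 4/12 years.
By CIP, F/S equals the CZK-to-GBP growth ratio: 27.0226/27.558 = 0.9805719.
CZK growth factor: 1 + 0.0285×4/12 = 1.009500.
So the GBP growth factor = 1.0295013.
(1.0295013 − 1)/T = 0.088504, i.e. 8.85%.

8.85%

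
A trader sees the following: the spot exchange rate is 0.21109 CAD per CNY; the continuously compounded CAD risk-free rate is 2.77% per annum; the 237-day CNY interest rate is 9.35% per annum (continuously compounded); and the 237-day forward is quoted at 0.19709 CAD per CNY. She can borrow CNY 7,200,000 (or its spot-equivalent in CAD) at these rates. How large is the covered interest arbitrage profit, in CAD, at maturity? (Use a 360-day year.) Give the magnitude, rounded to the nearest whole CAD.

CAD 38,677

T = 237/360 years.
Invest the CNY and cover forward: 7,200,000 × 1.063488101 × 0.19709 = CAD 1,509,140.66.
Convert at spot and invest in CAD: 7,200,000 × 0.21109 × 1.018403121 = CAD 1,547,817.95.
The quoted forward undervalues CNY, so borrow CNY, convert to CAD at spot, deposit the CAD at 2.77%, and buy CNY forward at 0.19709 to cover the loan.
Arbitrage profit = |1,509,140.66 − 1,547,817.95| = CAD 38,677.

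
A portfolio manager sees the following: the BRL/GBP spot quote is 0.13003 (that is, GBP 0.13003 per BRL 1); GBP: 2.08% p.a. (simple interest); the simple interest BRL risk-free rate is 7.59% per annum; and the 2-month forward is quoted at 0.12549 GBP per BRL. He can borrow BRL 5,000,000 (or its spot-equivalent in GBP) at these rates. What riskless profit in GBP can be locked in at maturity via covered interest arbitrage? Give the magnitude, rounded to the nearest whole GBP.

GBP 17,017

T = 2/12 years.
Keep in BRL, deliver into the forward: 5,000,000·1.012650·0.12549 = GBP 635,387.24.
Swap to GBP now, deposit: 5,000,000·0.13003·1.00346667 = GBP 652,403.86.
The quoted forward undervalues BRL, so borrow BRL, convert to GBP at spot, deposit the GBP at 2.08%, and buy BRL forward at 0.12549 to cover the loan.
Arbitrage profit = |635,387.24 − 652,403.86| = GBP 17,017.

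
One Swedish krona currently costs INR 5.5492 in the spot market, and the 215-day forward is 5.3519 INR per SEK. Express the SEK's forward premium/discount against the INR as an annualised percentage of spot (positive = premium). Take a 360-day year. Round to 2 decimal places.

T = 215/360 years.
Period premium: (5.3519 − 5.5492)/5.5492 = -0.0355547.
Annualise by dividing by T: -0.0355547 / (215/360) = -0.059533 → -5.95%.

-5.95%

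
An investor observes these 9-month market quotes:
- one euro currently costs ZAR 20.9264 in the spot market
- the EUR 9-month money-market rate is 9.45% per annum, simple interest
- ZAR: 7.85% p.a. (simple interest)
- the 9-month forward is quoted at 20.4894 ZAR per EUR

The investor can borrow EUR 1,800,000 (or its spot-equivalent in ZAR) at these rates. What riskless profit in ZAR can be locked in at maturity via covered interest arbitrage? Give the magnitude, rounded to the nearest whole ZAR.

T = 9/12 years.
Invest the EUR and cover forward: 1,800,000 × 1.070875 × 20.4894 = ZAR 39,494,855.21.
Convert at spot and invest in ZAR: 1,800,000 × 20.9264 × 1.058875 = ZAR 39,885,195.24.
The quoted forward undervalues EUR, so borrow EUR, convert to ZAR at spot, deposit the ZAR at 7.85%, and buy EUR forward at 20.4894 to cover the loan.
Profit = 39,885,195.24 − 39,494,855.21 = ZAR 390,340.

ZAR 390,340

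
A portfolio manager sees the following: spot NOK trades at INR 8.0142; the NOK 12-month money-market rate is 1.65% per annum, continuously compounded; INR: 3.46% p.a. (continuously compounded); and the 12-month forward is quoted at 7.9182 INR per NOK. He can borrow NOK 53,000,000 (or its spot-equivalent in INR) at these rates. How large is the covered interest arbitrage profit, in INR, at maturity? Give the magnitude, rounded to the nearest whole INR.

T = 1 year.
Keep in NOK, deliver into the forward: 53,000,000·1.01663687679·7.9182 = INR 426,646,508.24.
Swap to INR now, deposit: 53,000,000·8.0142·1.03520554375 = INR 439,706,246.24.
The quoted forward undervalues NOK, so borrow NOK, convert to INR at spot, deposit the INR at 3.46%, and buy NOK forward at 7.9182 to cover the loan.
The gap between the two covered legs is INR 13,059,738.

INR 13,059,738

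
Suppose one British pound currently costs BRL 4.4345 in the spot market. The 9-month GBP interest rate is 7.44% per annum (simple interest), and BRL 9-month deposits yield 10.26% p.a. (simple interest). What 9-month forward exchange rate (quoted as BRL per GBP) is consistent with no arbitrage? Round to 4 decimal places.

T = 9/12 years.
BRL growth factor: 1 + 0.1026×9/12 = 1.076950.
GBP growth factor: 1 + 0.0744×9/12 = 1.055800.
So F = 4.4345 × 1.076950 / 1.055800 = 4.523333 (BRL/GBP).

4.5233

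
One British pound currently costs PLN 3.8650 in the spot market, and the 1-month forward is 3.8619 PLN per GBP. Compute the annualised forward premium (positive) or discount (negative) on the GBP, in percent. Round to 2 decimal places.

-0.96%

T = 1/12 years.
Period premium: (3.8619 − 3.865)/3.865 = -0.0008021.
Annualise by dividing by T: -0.0008021 / (1/12) = -0.009625 → -0.96%.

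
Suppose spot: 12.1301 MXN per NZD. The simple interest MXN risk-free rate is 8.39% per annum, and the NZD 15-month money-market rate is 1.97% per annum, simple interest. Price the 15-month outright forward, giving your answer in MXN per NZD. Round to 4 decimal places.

13.0801

T = 15/12 years.
MXN growth factor: 1 + 0.0839×15/12 = 1.104875.
NZD accumulates by 1 + 0.0197×15/12 = 1.024625.
Forward (MXN per NZD) = 12.1301 × 1.104875 / 1.024625 = 13.080146.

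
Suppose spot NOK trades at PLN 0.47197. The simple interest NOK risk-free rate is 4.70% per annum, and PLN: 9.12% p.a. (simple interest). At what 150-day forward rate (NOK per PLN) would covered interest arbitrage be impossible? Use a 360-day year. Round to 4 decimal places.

T = 150/360 years.
PLN accumulates by 1 + 0.0912×150/360 = 1.038000.
NOK growth factor: 1 + 0.0470×150/360 = 1.0195833.
CIP: F = S · (grow PLN)/(grow NOK) = 0.47197 × 1.038000/1.0195833 = 0.4804952 PLN per NOK.
Quoted the other way: 1/0.4804952 = 2.0812 NOK per PLN.

2.0812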